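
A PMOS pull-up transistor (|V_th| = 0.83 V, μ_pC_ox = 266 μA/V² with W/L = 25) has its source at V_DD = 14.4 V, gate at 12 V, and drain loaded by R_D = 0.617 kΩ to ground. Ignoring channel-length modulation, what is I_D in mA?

V_SG = V_DD − V_G = 14.4 − 12 = 2.4 V, so V_ov = 2.4 − 0.83 = 1.57 V.
k_p = μ_pC_ox · (W/L) = 6.65 mA/V².
Assume saturation: I_D = ½ k_p V_ov² = 0.5 × 6.65 × 1.57² = 8.2 mA, giving V_SD = V_DD − I_D R_D = 14.4 − 8.2 × 0.617 = 9.34 V.
V_SD = 9.34 V ≥ V_ov = 1.57 V, confirming saturation.

I_D = 8.20 mA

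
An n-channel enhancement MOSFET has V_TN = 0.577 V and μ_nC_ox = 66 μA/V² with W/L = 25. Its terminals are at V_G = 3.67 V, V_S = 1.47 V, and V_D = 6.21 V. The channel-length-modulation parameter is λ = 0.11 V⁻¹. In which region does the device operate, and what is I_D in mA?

Saturation; I_D = 3.31 mA

V_GS = V_G − V_S = 3.67 − 1.47 = 2.2 V; V_DS = V_D − V_S = 6.21 − 1.47 = 4.74 V.
k_n = μ_nC_ox · (W/L) = 1.65 mA/V².
V_ov = V_GS − V_TN = 2.2 − 0.577 = 1.62 V.
Since V_DS = 4.74 V ≥ V_ov = 1.62 V, the device is in saturation.
I_D = ½ k_n V_ov² (1 + λ V_DS) = 0.5 × 1.65 × 1.62² × (1 + 0.11 × 4.74) = 3.31 mA.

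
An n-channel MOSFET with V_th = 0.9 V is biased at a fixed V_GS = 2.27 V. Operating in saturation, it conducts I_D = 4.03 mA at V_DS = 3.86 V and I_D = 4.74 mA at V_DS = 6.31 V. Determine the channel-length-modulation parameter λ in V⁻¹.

With V_GS fixed, I_D ∝ (1 + λ V_DS) in saturation, so I_D2/I_D1 = (1 + λ V_DS2)/(1 + λ V_DS1).
4.74/4.03 = 1.176 = (1 + 6.31 λ)/(1 + 3.86 λ).
Solving: λ (I_D1 V_DS2 − I_D2 V_DS1) = I_D2 − I_D1, so λ = (4.74 − 4.03) / (4.03 × 6.31 − 4.74 × 3.86) = 0.71 / 7.13 = 0.0995 V⁻¹.

λ = 0.0995 V⁻¹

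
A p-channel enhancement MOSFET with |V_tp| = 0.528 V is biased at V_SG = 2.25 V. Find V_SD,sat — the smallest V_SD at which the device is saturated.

The boundary between triode and saturation is V_SD = V_SG − |V_tp| = V_ov.
V_ov = 2.25 − 0.528 = 1.72 V.

V_SD,sat = 1.72 V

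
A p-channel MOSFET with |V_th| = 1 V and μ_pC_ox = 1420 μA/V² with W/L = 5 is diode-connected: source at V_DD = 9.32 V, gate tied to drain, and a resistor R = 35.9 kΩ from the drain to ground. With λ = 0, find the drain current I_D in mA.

I_D = 0.225 mA

With gate tied to drain, V_SG = V_SD ≥ V_SG − |V_th|, so the device is in saturation.
k_p = μ_pC_ox · (W/L) = 7.1 mA/V².
KCL at the drain: ½ k_p (V_SG − |V_th|)² = (V_DD − V_SG)/R.
Let x = V_SG − 1. Then 127 x² + x − 8.32 = 0, giving x = 0.252 V (positive root), so V_SG = 1.25 V.
I_D = (V_DD − V_SG)/R = (9.32 − 1.25) / 35.9 = 0.225 mA.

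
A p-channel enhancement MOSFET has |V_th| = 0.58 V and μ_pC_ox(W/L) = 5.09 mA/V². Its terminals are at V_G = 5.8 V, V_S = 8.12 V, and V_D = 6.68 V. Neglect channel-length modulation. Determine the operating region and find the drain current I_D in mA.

Triode; I_D = 7.48 mA

V_SG = V_S − V_G = 8.12 − 5.8 = 2.32 V; V_SD = V_S − V_D = 8.12 − 6.68 = 1.44 V.
V_ov = V_SG − |V_th| = 2.32 − 0.58 = 1.74 V.
Since V_SD = 1.44 V < V_ov = 1.74 V, the device is in the triode region.
I_D = k_p [V_ov · V_SD − ½ V_SD²] = 5.09 × [1.74 × 1.44 − 0.5 × 1.44²] = 7.48 mA.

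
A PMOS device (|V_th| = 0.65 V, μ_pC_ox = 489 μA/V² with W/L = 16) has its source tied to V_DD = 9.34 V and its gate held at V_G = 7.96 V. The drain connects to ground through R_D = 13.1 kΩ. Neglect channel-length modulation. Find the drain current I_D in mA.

V_SG = V_DD − V_G = 9.34 − 7.96 = 1.38 V, so V_ov = 1.38 − 0.65 = 0.73 V.
k_p = μ_pC_ox · (W/L) = 7.824 mA/V².
Assume saturation: I_D = ½ k_p V_ov² = 0.5 × 7.824 × 0.73² = 2.08 mA, giving V_SD = V_DD − I_D R_D = 9.34 − 2.08 × 13.1 = -18 V.
But -18 V < V_ov = 0.73 V, so the device is actually in triode.
In triode I_D = k_p[V_ov V_SD − ½ V_SD²] and I_D = (V_DD − V_SD)/R_D. Equating: 51.2 V_SD² − 75.82 V_SD + 9.34 = 0, giving V_SD = 0.136 V (the root below V_ov).
I_D = (9.34 − 0.136) / 13.1 = 0.703 mA.

I_D = 0.703 mA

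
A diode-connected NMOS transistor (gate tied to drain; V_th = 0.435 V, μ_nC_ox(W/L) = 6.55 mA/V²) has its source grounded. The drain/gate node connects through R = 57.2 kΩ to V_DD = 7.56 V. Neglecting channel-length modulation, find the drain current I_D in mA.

With gate tied to drain, V_GS = V_DS ≥ V_GS − V_th, so the device is in saturation.
KCL at the drain: ½ k_n (V_GS − V_th)² = (V_DD − V_GS)/R.
Let x = V_GS − 0.435. Then 187 x² + x − 7.125 = 0, giving x = 0.192 V (positive root), so V_GS = 0.627 V.
I_D = (V_DD − V_GS)/R = (7.56 − 0.627) / 57.2 = 0.121 mA.

I_D = 0.121 mA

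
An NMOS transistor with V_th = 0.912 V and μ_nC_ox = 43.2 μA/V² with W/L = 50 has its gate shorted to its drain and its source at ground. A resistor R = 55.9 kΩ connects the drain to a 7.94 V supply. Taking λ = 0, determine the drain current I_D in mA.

With gate tied to drain, V_GS = V_DS ≥ V_GS − V_th, so the device is in saturation.
k_n = μ_nC_ox · (W/L) = 2.16 mA/V².
KCL at the drain: ½ k_n (V_GS − V_th)² = (V_DD − V_GS)/R.
Let x = V_GS − 0.912. Then 60.4 x² + x − 7.028 = 0, giving x = 0.333 V (positive root), so V_GS = 1.25 V.
I_D = (V_DD − V_GS)/R = (7.94 − 1.25) / 55.9 = 0.12 mA.

I_D = 0.120 mA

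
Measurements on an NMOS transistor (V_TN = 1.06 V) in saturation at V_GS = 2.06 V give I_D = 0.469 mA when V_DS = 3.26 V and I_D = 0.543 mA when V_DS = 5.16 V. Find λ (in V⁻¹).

With V_GS fixed, I_D ∝ (1 + λ V_DS) in saturation, so I_D2/I_D1 = (1 + λ V_DS2)/(1 + λ V_DS1).
0.543/0.469 = 1.158 = (1 + 5.16 λ)/(1 + 3.26 λ).
Solving: λ (I_D1 V_DS2 − I_D2 V_DS1) = I_D2 − I_D1, so λ = (0.543 − 0.469) / (0.469 × 5.16 − 0.543 × 3.26) = 0.074 / 0.65 = 0.114 V⁻¹.

λ = 0.114 V⁻¹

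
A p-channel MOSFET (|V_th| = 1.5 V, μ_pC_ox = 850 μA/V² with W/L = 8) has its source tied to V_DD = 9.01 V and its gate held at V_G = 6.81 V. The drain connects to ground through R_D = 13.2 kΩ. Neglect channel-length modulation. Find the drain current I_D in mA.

I_D = 0.671 mA

V_SG = V_DD − V_G = 9.01 − 6.81 = 2.2 V, so V_ov = 2.2 − 1.5 = 0.7 V.
k_p = μ_pC_ox · (W/L) = 6.8 mA/V².
Assume saturation: I_D = ½ k_p V_ov² = 0.5 × 6.8 × 0.7² = 1.67 mA, giving V_SD = V_DD − I_D R_D = 9.01 − 1.67 × 13.2 = -13 V.
But -13 V < V_ov = 0.7 V, so the device is actually in triode.
In triode I_D = k_p[V_ov V_SD − ½ V_SD²] and I_D = (V_DD − V_SD)/R_D. Equating: 44.9 V_SD² − 63.83 V_SD + 9.01 = 0, giving V_SD = 0.159 V (the root below V_ov).
I_D = (9.01 − 0.159) / 13.2 = 0.671 mA.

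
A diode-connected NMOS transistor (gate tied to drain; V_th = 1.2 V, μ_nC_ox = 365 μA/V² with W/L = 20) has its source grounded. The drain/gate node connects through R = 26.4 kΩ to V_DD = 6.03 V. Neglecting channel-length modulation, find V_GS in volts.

With gate tied to drain, V_GS = V_DS ≥ V_GS − V_th, so the device is in saturation.
k_n = μ_nC_ox · (W/L) = 7.3 mA/V².
KCL at the drain: ½ k_n (V_GS − V_th)² = (V_DD − V_GS)/R.
Let x = V_GS − 1.2. Then 96.4 x² + x − 4.83 = 0, giving x = 0.219 V (positive root), so V_GS = 1.42 V.
I_D = (V_DD − V_GS)/R = (6.03 − 1.42) / 26.4 = 0.175 mA.

V_GS = 1.42 V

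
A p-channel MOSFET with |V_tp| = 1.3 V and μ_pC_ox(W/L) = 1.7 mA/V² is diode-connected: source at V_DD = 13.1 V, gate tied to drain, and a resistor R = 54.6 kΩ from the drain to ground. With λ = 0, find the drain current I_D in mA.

I_D = 0.207 mA

With gate tied to drain, V_SG = V_SD ≥ V_SG − |V_tp|, so the device is in saturation.
KCL at the drain: ½ k_p (V_SG − |V_tp|)² = (V_DD − V_SG)/R.
Let x = V_SG − 1.3. Then 46.4 x² + x − 11.8 = 0, giving x = 0.494 V (positive root), so V_SG = 1.79 V.
I_D = (V_DD − V_SG)/R = (13.1 − 1.79) / 54.6 = 0.207 mA.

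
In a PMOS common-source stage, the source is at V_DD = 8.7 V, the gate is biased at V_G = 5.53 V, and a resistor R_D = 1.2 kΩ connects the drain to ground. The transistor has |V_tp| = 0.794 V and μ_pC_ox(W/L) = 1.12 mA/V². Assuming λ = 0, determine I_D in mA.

I_D = 3.16 mA

V_SG = V_DD − V_G = 8.7 − 5.53 = 3.17 V, so V_ov = 3.17 − 0.794 = 2.38 V.
Assume saturation: I_D = ½ k_p V_ov² = 0.5 × 1.12 × 2.38² = 3.16 mA, giving V_SD = V_DD − I_D R_D = 8.7 − 3.16 × 1.2 = 4.91 V.
V_SD = 4.91 V ≥ V_ov = 2.38 V, confirming saturation.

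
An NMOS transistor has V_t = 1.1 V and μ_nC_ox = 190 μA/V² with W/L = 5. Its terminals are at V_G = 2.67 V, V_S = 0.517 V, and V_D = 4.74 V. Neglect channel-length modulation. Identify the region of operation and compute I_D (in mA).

Saturation; I_D = 0.527 mA

V_GS = V_G − V_S = 2.67 − 0.517 = 2.15 V; V_DS = V_D − V_S = 4.74 − 0.517 = 4.22 V.
k_n = μ_nC_ox · (W/L) = 0.95 mA/V².
V_ov = V_GS − V_t = 2.15 − 1.1 = 1.05 V.
Since V_DS = 4.22 V ≥ V_ov = 1.05 V, the device is in saturation.
I_D = ½ k_n V_ov² = 0.5 × 0.95 × 1.05² = 0.527 mA.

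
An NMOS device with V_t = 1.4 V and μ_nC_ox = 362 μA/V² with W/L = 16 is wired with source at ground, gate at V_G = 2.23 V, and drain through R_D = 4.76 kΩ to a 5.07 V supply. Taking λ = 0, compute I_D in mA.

V_GS = V_G = 2.23 V, so V_ov = 2.23 − 1.4 = 0.83 V.
k_n = μ_nC_ox · (W/L) = 5.792 mA/V².
Assume saturation: I_D = ½ k_n V_ov² = 0.5 × 5.792 × 0.83² = 2 mA, giving V_DS = V_DD − I_D R_D = 5.07 − 2 × 4.76 = -4.43 V.
But -4.43 V < V_ov = 0.83 V, so the device is actually in triode.
In triode I_D = k_n[V_ov V_DS − ½ V_DS²] and I_D = (V_DD − V_DS)/R_D. Equating: 13.8 V_DS² − 23.88 V_DS + 5.07 = 0, giving V_DS = 0.248 V (the root below V_ov).
I_D = (5.07 − 0.248) / 4.76 = 1.01 mA.

I_D = 1.01 mA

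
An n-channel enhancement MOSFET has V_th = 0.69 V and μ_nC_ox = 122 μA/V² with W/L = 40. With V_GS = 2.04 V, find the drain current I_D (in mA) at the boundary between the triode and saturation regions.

I_D = 4.45 mA

At the boundary V_DS = V_ov = V_GS − V_th = 2.04 − 0.69 = 1.35 V.
k_n = μ_nC_ox · (W/L) = 4.88 mA/V².
I_D = ½ k_n V_ov² = 0.5 × 4.88 × 1.35² = 4.45 mA.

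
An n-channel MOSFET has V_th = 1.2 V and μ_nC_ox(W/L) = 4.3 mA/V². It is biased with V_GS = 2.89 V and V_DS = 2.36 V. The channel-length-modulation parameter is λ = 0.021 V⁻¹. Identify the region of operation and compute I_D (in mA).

Saturation; I_D = 6.44 mA

V_ov = V_GS − V_th = 2.89 − 1.2 = 1.69 V.
Since V_DS = 2.36 V ≥ V_ov = 1.69 V, the device is in saturation.
I_D = ½ k_n V_ov² (1 + λ V_DS) = 0.5 × 4.3 × 1.69² × (1 + 0.021 × 2.36) = 6.44 mA.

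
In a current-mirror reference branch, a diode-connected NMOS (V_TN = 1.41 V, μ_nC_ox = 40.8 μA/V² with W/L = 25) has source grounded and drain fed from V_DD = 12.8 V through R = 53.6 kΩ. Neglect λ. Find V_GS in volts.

With gate tied to drain, V_GS = V_DS ≥ V_GS − V_TN, so the device is in saturation.
k_n = μ_nC_ox · (W/L) = 1.02 mA/V².
KCL at the drain: ½ k_n (V_GS − V_TN)² = (V_DD − V_GS)/R.
Let x = V_GS − 1.41. Then 27.3 x² + x − 11.39 = 0, giving x = 0.627 V (positive root), so V_GS = 2.04 V.
I_D = (V_DD − V_GS)/R = (12.8 − 2.04) / 53.6 = 0.201 mA.

V_GS = 2.04 V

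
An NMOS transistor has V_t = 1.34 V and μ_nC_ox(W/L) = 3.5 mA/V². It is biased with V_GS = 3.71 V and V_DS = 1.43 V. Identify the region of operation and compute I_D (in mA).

V_ov = V_GS − V_t = 3.71 − 1.34 = 2.37 V.
Since V_DS = 1.43 V < V_ov = 2.37 V, the device is in the triode region.
I_D = k_n [V_ov · V_DS − ½ V_DS²] = 3.5 × [2.37 × 1.43 − 0.5 × 1.43²] = 8.28 mA.

Triode; I_D = 8.28 mA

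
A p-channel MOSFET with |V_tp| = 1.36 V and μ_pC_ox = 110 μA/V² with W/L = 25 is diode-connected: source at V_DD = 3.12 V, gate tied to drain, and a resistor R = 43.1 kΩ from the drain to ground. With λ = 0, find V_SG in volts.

With gate tied to drain, V_SG = V_SD ≥ V_SG − |V_tp|, so the device is in saturation.
k_p = μ_pC_ox · (W/L) = 2.75 mA/V².
KCL at the drain: ½ k_p (V_SG − |V_tp|)² = (V_DD − V_SG)/R.
Let x = V_SG − 1.36. Then 59.3 x² + x − 1.76 = 0, giving x = 0.164 V (positive root), so V_SG = 1.52 V.
I_D = (V_DD − V_SG)/R = (3.12 − 1.52) / 43.1 = 0.037 mA.

V_SG = 1.52 V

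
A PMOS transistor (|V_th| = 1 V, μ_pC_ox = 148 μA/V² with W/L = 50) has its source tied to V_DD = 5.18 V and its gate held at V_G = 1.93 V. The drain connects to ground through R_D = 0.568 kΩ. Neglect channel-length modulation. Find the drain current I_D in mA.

V_SG = V_DD − V_G = 5.18 − 1.93 = 3.25 V, so V_ov = 3.25 − 1 = 2.25 V.
k_p = μ_pC_ox · (W/L) = 7.4 mA/V².
Assume saturation: I_D = ½ k_p V_ov² = 0.5 × 7.4 × 2.25² = 18.7 mA, giving V_SD = V_DD − I_D R_D = 5.18 − 18.7 × 0.568 = -5.46 V.
But -5.46 V < V_ov = 2.25 V, so the device is actually in triode.
In triode I_D = k_p[V_ov V_SD − ½ V_SD²] and I_D = (V_DD − V_SD)/R_D. Equating: 2.1 V_SD² − 10.46 V_SD + 5.18 = 0, giving V_SD = 0.558 V (the root below V_ov).
I_D = (5.18 − 0.558) / 0.568 = 8.14 mA.

I_D = 8.14 mA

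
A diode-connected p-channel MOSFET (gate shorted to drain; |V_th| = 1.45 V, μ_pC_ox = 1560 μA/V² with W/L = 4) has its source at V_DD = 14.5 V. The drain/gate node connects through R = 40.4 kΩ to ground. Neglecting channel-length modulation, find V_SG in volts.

V_SG = 1.77 V

With gate tied to drain, V_SG = V_SD ≥ V_SG − |V_th|, so the device is in saturation.
k_p = μ_pC_ox · (W/L) = 6.24 mA/V².
KCL at the drain: ½ k_p (V_SG − |V_th|)² = (V_DD − V_SG)/R.
Let x = V_SG − 1.45. Then 126 x² + x − 13.05 = 0, giving x = 0.318 V (positive root), so V_SG = 1.77 V.
I_D = (V_DD − V_SG)/R = (14.5 − 1.77) / 40.4 = 0.315 mA.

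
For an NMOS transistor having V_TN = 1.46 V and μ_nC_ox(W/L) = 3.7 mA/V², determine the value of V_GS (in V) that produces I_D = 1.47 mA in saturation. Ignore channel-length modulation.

In saturation I_D = ½ k_n (V_GS − V_TN)², so V_GS − V_TN = √(2 I_D / k_n) = √(2 × 1.47 / 3.7) = 0.891 V.
V_GS = 1.46 + 0.891 = 2.35 V.

V_GS = 2.35 V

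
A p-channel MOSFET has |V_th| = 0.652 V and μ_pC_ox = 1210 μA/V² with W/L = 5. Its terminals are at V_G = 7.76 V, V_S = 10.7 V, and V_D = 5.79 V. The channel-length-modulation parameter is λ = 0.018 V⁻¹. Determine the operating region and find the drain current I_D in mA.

Saturation; I_D = 17.2 mA

V_SG = V_S − V_G = 10.7 − 7.76 = 2.94 V; V_SD = V_S − V_D = 10.7 − 5.79 = 4.91 V.
k_p = μ_pC_ox · (W/L) = 6.05 mA/V².
V_ov = V_SG − |V_th| = 2.94 − 0.652 = 2.29 V.
Since V_SD = 4.91 V ≥ V_ov = 2.29 V, the device is in saturation.
I_D = ½ k_p V_ov² (1 + λ V_SD) = 0.5 × 6.05 × 2.29² × (1 + 0.018 × 4.91) = 17.2 mA.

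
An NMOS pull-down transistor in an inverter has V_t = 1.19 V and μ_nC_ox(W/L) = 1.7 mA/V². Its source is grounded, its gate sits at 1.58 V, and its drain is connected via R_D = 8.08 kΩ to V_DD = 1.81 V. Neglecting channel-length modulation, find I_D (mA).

I_D = 0.129 mA

V_GS = V_G = 1.58 V, so V_ov = 1.58 − 1.19 = 0.39 V.
Assume saturation: I_D = ½ k_n V_ov² = 0.5 × 1.7 × 0.39² = 0.129 mA, giving V_DS = V_DD − I_D R_D = 1.81 − 0.129 × 8.08 = 0.765 V.
V_DS = 0.765 V ≥ V_ov = 0.39 V, confirming saturation.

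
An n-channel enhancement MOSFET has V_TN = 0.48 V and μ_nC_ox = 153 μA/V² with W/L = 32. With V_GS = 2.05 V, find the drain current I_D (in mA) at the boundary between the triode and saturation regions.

I_D = 6.03 mA

At the boundary V_DS = V_ov = V_GS − V_TN = 2.05 − 0.48 = 1.57 V.
k_n = μ_nC_ox · (W/L) = 4.896 mA/V².
I_D = ½ k_n V_ov² = 0.5 × 4.896 × 1.57² = 6.03 mA.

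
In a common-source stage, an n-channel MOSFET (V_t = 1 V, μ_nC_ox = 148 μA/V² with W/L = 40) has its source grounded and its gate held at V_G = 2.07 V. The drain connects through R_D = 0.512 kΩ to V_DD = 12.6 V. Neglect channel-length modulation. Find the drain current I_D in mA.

I_D = 3.39 mA

V_GS = V_G = 2.07 V, so V_ov = 2.07 − 1 = 1.07 V.
k_n = μ_nC_ox · (W/L) = 5.92 mA/V².
Assume saturation: I_D = ½ k_n V_ov² = 0.5 × 5.92 × 1.07² = 3.39 mA, giving V_DS = V_DD − I_D R_D = 12.6 − 3.39 × 0.512 = 10.9 V.
V_DS = 10.9 V ≥ V_ov = 1.07 V, confirming saturation.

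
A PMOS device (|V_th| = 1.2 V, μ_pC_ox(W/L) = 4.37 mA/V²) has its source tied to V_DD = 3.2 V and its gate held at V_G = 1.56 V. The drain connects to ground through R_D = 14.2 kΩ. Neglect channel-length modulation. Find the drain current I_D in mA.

I_D = 0.216 mA

V_SG = V_DD − V_G = 3.2 − 1.56 = 1.64 V, so V_ov = 1.64 − 1.2 = 0.44 V.
Assume saturation: I_D = ½ k_p V_ov² = 0.5 × 4.37 × 0.44² = 0.423 mA, giving V_SD = V_DD − I_D R_D = 3.2 − 0.423 × 14.2 = -2.81 V.
But -2.81 V < V_ov = 0.44 V, so the device is actually in triode.
In triode I_D = k_p[V_ov V_SD − ½ V_SD²] and I_D = (V_DD − V_SD)/R_D. Equating: 31 V_SD² − 28.3 V_SD + 3.2 = 0, giving V_SD = 0.132 V (the root below V_ov).
I_D = (3.2 − 0.132) / 14.2 = 0.216 mA.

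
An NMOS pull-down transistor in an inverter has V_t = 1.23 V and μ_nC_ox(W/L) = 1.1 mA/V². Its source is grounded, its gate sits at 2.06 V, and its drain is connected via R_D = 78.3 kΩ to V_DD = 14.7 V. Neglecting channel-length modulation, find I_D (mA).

V_GS = V_G = 2.06 V, so V_ov = 2.06 − 1.23 = 0.83 V.
Assume saturation: I_D = ½ k_n V_ov² = 0.5 × 1.1 × 0.83² = 0.379 mA, giving V_DS = V_DD − I_D R_D = 14.7 − 0.379 × 78.3 = -15 V.
But -15 V < V_ov = 0.83 V, so the device is actually in triode.
In triode I_D = k_n[V_ov V_DS − ½ V_DS²] and I_D = (V_DD − V_DS)/R_D. Equating: 43.1 V_DS² − 72.49 V_DS + 14.7 = 0, giving V_DS = 0.236 V (the root below V_ov).
I_D = (14.7 − 0.236) / 78.3 = 0.185 mA.

I_D = 0.185 mA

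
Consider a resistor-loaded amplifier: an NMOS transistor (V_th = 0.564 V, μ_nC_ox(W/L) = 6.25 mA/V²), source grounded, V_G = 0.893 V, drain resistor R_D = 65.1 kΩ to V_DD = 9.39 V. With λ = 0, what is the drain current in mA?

I_D = 0.143 mA

V_GS = V_G = 0.893 V, so V_ov = 0.893 − 0.564 = 0.329 V.
Assume saturation: I_D = ½ k_n V_ov² = 0.5 × 6.25 × 0.329² = 0.338 mA, giving V_DS = V_DD − I_D R_D = 9.39 − 0.338 × 65.1 = -12.6 V.
But -12.6 V < V_ov = 0.329 V, so the device is actually in triode.
In triode I_D = k_n[V_ov V_DS − ½ V_DS²] and I_D = (V_DD − V_DS)/R_D. Equating: 203 V_DS² − 134.9 V_DS + 9.39 = 0, giving V_DS = 0.0791 V (the root below V_ov).
I_D = (9.39 − 0.0791) / 65.1 = 0.143 mA.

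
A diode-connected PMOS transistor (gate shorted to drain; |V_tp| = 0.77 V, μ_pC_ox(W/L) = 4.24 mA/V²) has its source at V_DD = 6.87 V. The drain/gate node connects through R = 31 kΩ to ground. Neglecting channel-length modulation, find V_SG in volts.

With gate tied to drain, V_SG = V_SD ≥ V_SG − |V_tp|, so the device is in saturation.
KCL at the drain: ½ k_p (V_SG − |V_tp|)² = (V_DD − V_SG)/R.
Let x = V_SG − 0.77. Then 65.7 x² + x − 6.1 = 0, giving x = 0.297 V (positive root), so V_SG = 1.07 V.
I_D = (V_DD − V_SG)/R = (6.87 − 1.07) / 31 = 0.187 mA.

V_SG = 1.07 V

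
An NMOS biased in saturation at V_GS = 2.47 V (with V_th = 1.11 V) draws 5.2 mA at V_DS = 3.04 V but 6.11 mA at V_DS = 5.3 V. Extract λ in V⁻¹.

With V_GS fixed, I_D ∝ (1 + λ V_DS) in saturation, so I_D2/I_D1 = (1 + λ V_DS2)/(1 + λ V_DS1).
6.11/5.2 = 1.175 = (1 + 5.3 λ)/(1 + 3.04 λ).
Solving: λ (I_D1 V_DS2 − I_D2 V_DS1) = I_D2 − I_D1, so λ = (6.11 − 5.2) / (5.2 × 5.3 − 6.11 × 3.04) = 0.91 / 8.99 = 0.101 V⁻¹.

λ = 0.101 V⁻¹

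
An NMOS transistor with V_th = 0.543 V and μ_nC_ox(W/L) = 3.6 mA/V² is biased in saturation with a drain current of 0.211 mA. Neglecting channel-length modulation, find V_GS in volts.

In saturation I_D = ½ k_n (V_GS − V_th)², so V_GS − V_th = √(2 I_D / k_n) = √(2 × 0.211 / 3.6) = 0.342 V.
V_GS = 0.543 + 0.342 = 0.885 V.

V_GS = 0.885 V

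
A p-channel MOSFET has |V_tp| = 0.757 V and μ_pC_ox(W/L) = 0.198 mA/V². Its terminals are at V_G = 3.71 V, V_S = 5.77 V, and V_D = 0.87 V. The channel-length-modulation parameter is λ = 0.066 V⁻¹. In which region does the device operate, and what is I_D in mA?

Saturation; I_D = 0.222 mA

V_SG = V_S − V_G = 5.77 − 3.71 = 2.06 V; V_SD = V_S − V_D = 5.77 − 0.87 = 4.9 V.
V_ov = V_SG − |V_tp| = 2.06 − 0.757 = 1.3 V.
Since V_SD = 4.9 V ≥ V_ov = 1.3 V, the device is in saturation.
I_D = ½ k_p V_ov² (1 + λ V_SD) = 0.5 × 0.198 × 1.3² × (1 + 0.066 × 4.9) = 0.222 mA.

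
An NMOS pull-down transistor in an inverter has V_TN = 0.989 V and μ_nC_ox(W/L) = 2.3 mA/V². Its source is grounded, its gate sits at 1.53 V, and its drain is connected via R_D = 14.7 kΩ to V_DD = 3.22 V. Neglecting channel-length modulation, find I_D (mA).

V_GS = V_G = 1.53 V, so V_ov = 1.53 − 0.989 = 0.541 V.
Assume saturation: I_D = ½ k_n V_ov² = 0.5 × 2.3 × 0.541² = 0.337 mA, giving V_DS = V_DD − I_D R_D = 3.22 − 0.337 × 14.7 = -1.73 V.
But -1.73 V < V_ov = 0.541 V, so the device is actually in triode.
In triode I_D = k_n[V_ov V_DS − ½ V_DS²] and I_D = (V_DD − V_DS)/R_D. Equating: 16.9 V_DS² − 19.29 V_DS + 3.22 = 0, giving V_DS = 0.203 V (the root below V_ov).
I_D = (3.22 − 0.203) / 14.7 = 0.205 mA.

I_D = 0.205 mA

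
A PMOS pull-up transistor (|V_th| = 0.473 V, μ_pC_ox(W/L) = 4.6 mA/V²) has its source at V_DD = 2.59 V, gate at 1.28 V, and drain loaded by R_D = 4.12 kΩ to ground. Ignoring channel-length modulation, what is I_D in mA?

V_SG = V_DD − V_G = 2.59 − 1.28 = 1.31 V, so V_ov = 1.31 − 0.473 = 0.837 V.
Assume saturation: I_D = ½ k_p V_ov² = 0.5 × 4.6 × 0.837² = 1.61 mA, giving V_SD = V_DD − I_D R_D = 2.59 − 1.61 × 4.12 = -4.05 V.
But -4.05 V < V_ov = 0.837 V, so the device is actually in triode.
In triode I_D = k_p[V_ov V_SD − ½ V_SD²] and I_D = (V_DD − V_SD)/R_D. Equating: 9.48 V_SD² − 16.86 V_SD + 2.59 = 0, giving V_SD = 0.17 V (the root below V_ov).
I_D = (2.59 − 0.17) / 4.12 = 0.587 mA.

I_D = 0.587 mA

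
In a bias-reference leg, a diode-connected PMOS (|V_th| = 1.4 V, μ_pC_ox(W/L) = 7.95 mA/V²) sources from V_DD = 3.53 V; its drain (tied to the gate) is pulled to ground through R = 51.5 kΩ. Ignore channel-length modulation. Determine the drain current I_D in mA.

I_D = 0.0394 mA

With gate tied to drain, V_SG = V_SD ≥ V_SG − |V_th|, so the device is in saturation.
KCL at the drain: ½ k_p (V_SG − |V_th|)² = (V_DD − V_SG)/R.
Let x = V_SG − 1.4. Then 205 x² + x − 2.13 = 0, giving x = 0.0996 V (positive root), so V_SG = 1.5 V.
I_D = (V_DD − V_SG)/R = (3.53 − 1.5) / 51.5 = 0.0394 mA.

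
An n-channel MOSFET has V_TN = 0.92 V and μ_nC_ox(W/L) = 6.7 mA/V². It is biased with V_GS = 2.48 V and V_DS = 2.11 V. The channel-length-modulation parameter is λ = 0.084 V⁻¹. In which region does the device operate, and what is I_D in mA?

V_ov = V_GS − V_TN = 2.48 − 0.92 = 1.56 V.
Since V_DS = 2.11 V ≥ V_ov = 1.56 V, the device is in saturation.
I_D = ½ k_n V_ov² (1 + λ V_DS) = 0.5 × 6.7 × 1.56² × (1 + 0.084 × 2.11) = 9.6 mA.

Saturation; I_D = 9.60 mA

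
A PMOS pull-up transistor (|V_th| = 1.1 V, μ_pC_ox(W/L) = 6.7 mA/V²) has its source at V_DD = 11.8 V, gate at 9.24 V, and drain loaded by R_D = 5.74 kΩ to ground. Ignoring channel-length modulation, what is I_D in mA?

I_D = 2.02 mA

V_SG = V_DD − V_G = 11.8 − 9.24 = 2.56 V, so V_ov = 2.56 − 1.1 = 1.46 V.
Assume saturation: I_D = ½ k_p V_ov² = 0.5 × 6.7 × 1.46² = 7.14 mA, giving V_SD = V_DD − I_D R_D = 11.8 − 7.14 × 5.74 = -29.2 V.
But -29.2 V < V_ov = 1.46 V, so the device is actually in triode.
In triode I_D = k_p[V_ov V_SD − ½ V_SD²] and I_D = (V_DD − V_SD)/R_D. Equating: 19.2 V_SD² − 57.15 V_SD + 11.8 = 0, giving V_SD = 0.223 V (the root below V_ov).
I_D = (11.8 − 0.223) / 5.74 = 2.02 mA.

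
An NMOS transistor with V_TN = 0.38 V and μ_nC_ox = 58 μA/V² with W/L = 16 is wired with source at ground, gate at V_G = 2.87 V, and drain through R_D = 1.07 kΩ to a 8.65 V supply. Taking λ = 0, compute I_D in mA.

I_D = 2.88 mA

V_GS = V_G = 2.87 V, so V_ov = 2.87 − 0.38 = 2.49 V.
k_n = μ_nC_ox · (W/L) = 0.928 mA/V².
Assume saturation: I_D = ½ k_n V_ov² = 0.5 × 0.928 × 2.49² = 2.88 mA, giving V_DS = V_DD − I_D R_D = 8.65 − 2.88 × 1.07 = 5.57 V.
V_DS = 5.57 V ≥ V_ov = 2.49 V, confirming saturation.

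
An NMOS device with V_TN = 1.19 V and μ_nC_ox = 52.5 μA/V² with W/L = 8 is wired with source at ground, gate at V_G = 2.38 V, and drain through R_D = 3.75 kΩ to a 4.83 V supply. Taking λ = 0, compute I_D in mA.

V_GS = V_G = 2.38 V, so V_ov = 2.38 − 1.19 = 1.19 V.
k_n = μ_nC_ox · (W/L) = 0.42 mA/V².
Assume saturation: I_D = ½ k_n V_ov² = 0.5 × 0.42 × 1.19² = 0.297 mA, giving V_DS = V_DD − I_D R_D = 4.83 − 0.297 × 3.75 = 3.71 V.
V_DS = 3.71 V ≥ V_ov = 1.19 V, confirming saturation.

I_D = 0.297 mA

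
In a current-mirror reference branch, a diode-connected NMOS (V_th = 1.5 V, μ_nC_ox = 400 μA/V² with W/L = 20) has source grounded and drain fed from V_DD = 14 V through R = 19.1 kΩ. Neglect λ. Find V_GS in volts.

With gate tied to drain, V_GS = V_DS ≥ V_GS − V_th, so the device is in saturation.
k_n = μ_nC_ox · (W/L) = 8 mA/V².
KCL at the drain: ½ k_n (V_GS − V_th)² = (V_DD − V_GS)/R.
Let x = V_GS − 1.5. Then 76.4 x² + x − 12.5 = 0, giving x = 0.398 V (positive root), so V_GS = 1.9 V.
I_D = (V_DD − V_GS)/R = (14 − 1.9) / 19.1 = 0.634 mA.

V_GS = 1.90 V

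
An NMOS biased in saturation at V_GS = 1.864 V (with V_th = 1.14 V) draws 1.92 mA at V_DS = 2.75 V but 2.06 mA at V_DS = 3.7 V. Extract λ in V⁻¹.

λ = 0.0973 V⁻¹

With V_GS fixed, I_D ∝ (1 + λ V_DS) in saturation, so I_D2/I_D1 = (1 + λ V_DS2)/(1 + λ V_DS1).
2.06/1.92 = 1.073 = (1 + 3.7 λ)/(1 + 2.75 λ).
Solving: λ (I_D1 V_DS2 − I_D2 V_DS1) = I_D2 − I_D1, so λ = (2.06 − 1.92) / (1.92 × 3.7 − 2.06 × 2.75) = 0.14 / 1.44 = 0.0973 V⁻¹.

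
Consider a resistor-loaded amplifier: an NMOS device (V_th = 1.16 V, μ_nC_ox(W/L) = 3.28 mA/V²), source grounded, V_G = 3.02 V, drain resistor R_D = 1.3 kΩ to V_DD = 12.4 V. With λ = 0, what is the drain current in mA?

V_GS = V_G = 3.02 V, so V_ov = 3.02 − 1.16 = 1.86 V.
Assume saturation: I_D = ½ k_n V_ov² = 0.5 × 3.28 × 1.86² = 5.67 mA, giving V_DS = V_DD − I_D R_D = 12.4 − 5.67 × 1.3 = 5.02 V.
V_DS = 5.02 V ≥ V_ov = 1.86 V, confirming saturation.

I_D = 5.67 mA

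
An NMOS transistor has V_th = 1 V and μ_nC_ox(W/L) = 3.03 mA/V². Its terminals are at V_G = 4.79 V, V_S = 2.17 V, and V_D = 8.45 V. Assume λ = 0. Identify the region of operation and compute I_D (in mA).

V_GS = V_G − V_S = 4.79 − 2.17 = 2.62 V; V_DS = V_D − V_S = 8.45 − 2.17 = 6.28 V.
V_ov = V_GS − V_th = 2.62 − 1 = 1.62 V.
Since V_DS = 6.28 V ≥ V_ov = 1.62 V, the device is in saturation.
I_D = ½ k_n V_ov² = 0.5 × 3.03 × 1.62² = 3.98 mA.

Saturation; I_D = 3.98 mA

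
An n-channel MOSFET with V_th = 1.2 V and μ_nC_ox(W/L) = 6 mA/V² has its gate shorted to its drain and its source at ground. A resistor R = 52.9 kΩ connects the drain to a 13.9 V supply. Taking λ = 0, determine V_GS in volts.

V_GS = 1.48 V

With gate tied to drain, V_GS = V_DS ≥ V_GS − V_th, so the device is in saturation.
KCL at the drain: ½ k_n (V_GS − V_th)² = (V_DD − V_GS)/R.
Let x = V_GS − 1.2. Then 159 x² + x − 12.7 = 0, giving x = 0.28 V (positive root), so V_GS = 1.48 V.
I_D = (V_DD − V_GS)/R = (13.9 − 1.48) / 52.9 = 0.235 mA.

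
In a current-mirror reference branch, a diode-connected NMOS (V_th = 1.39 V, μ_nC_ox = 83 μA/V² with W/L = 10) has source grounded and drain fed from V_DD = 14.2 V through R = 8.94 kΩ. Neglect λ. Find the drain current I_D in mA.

With gate tied to drain, V_GS = V_DS ≥ V_GS − V_th, so the device is in saturation.
k_n = μ_nC_ox · (W/L) = 0.83 mA/V².
KCL at the drain: ½ k_n (V_GS − V_th)² = (V_DD − V_GS)/R.
Let x = V_GS − 1.39. Then 3.71 x² + x − 12.81 = 0, giving x = 1.73 V (positive root), so V_GS = 3.12 V.
I_D = (V_DD − V_GS)/R = (14.2 − 3.12) / 8.94 = 1.24 mA.

I_D = 1.24 mA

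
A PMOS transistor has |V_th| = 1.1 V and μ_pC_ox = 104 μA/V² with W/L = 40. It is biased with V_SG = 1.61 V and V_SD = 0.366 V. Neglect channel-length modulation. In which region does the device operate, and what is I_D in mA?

k_p = μ_pC_ox · (W/L) = 4.16 mA/V².
V_ov = V_SG − |V_th| = 1.61 − 1.1 = 0.51 V.
Since V_SD = 0.366 V < V_ov = 0.51 V, the device is in the triode region.
I_D = k_p [V_ov · V_SD − ½ V_SD²] = 4.16 × [0.51 × 0.366 − 0.5 × 0.366²] = 0.498 mA.

Triode; I_D = 0.498 mA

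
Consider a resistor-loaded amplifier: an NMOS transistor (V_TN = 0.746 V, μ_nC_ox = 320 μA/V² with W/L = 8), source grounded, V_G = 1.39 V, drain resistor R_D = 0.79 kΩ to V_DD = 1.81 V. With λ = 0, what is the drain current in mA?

V_GS = V_G = 1.39 V, so V_ov = 1.39 − 0.746 = 0.644 V.
k_n = μ_nC_ox · (W/L) = 2.56 mA/V².
Assume saturation: I_D = ½ k_n V_ov² = 0.5 × 2.56 × 0.644² = 0.531 mA, giving V_DS = V_DD − I_D R_D = 1.81 − 0.531 × 0.79 = 1.39 V.
V_DS = 1.39 V ≥ V_ov = 0.644 V, confirming saturation.

I_D = 0.531 mA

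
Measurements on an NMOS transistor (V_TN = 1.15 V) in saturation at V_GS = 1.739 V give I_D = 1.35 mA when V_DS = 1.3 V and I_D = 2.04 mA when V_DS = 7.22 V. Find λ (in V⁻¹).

With V_GS fixed, I_D ∝ (1 + λ V_DS) in saturation, so I_D2/I_D1 = (1 + λ V_DS2)/(1 + λ V_DS1).
2.04/1.35 = 1.511 = (1 + 7.22 λ)/(1 + 1.3 λ).
Solving: λ (I_D1 V_DS2 − I_D2 V_DS1) = I_D2 − I_D1, so λ = (2.04 − 1.35) / (1.35 × 7.22 − 2.04 × 1.3) = 0.69 / 7.09 = 0.0973 V⁻¹.

λ = 0.0973 V⁻¹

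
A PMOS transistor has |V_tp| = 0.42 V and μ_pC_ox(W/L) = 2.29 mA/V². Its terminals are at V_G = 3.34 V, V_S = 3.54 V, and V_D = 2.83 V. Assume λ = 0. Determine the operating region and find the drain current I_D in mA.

Cutoff; I_D = 0 mA

V_SG = V_S − V_G = 3.54 − 3.34 = 0.2 V; V_SD = V_S − V_D = 3.54 − 2.83 = 0.71 V.
V_SG = 0.2 V < |V_tp| = 0.42 V, so the transistor is in cutoff.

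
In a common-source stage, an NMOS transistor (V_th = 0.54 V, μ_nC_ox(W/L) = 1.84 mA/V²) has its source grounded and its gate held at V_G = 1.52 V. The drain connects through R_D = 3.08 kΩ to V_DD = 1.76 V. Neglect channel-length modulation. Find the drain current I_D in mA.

I_D = 0.471 mA

V_GS = V_G = 1.52 V, so V_ov = 1.52 − 0.54 = 0.98 V.
Assume saturation: I_D = ½ k_n V_ov² = 0.5 × 1.84 × 0.98² = 0.884 mA, giving V_DS = V_DD − I_D R_D = 1.76 − 0.884 × 3.08 = -0.961 V.
But -0.961 V < V_ov = 0.98 V, so the device is actually in triode.
In triode I_D = k_n[V_ov V_DS − ½ V_DS²] and I_D = (V_DD − V_DS)/R_D. Equating: 2.83 V_DS² − 6.554 V_DS + 1.76 = 0, giving V_DS = 0.31 V (the root below V_ov).
I_D = (1.76 − 0.31) / 3.08 = 0.471 mA.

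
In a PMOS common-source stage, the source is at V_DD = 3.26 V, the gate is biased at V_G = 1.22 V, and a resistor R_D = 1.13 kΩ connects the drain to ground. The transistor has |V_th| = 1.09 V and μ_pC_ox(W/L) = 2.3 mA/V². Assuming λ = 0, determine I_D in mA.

I_D = 1.04 mA

V_SG = V_DD − V_G = 3.26 − 1.22 = 2.04 V, so V_ov = 2.04 − 1.09 = 0.95 V.
Assume saturation: I_D = ½ k_p V_ov² = 0.5 × 2.3 × 0.95² = 1.04 mA, giving V_SD = V_DD − I_D R_D = 3.26 − 1.04 × 1.13 = 2.09 V.
V_SD = 2.09 V ≥ V_ov = 0.95 V, confirming saturation.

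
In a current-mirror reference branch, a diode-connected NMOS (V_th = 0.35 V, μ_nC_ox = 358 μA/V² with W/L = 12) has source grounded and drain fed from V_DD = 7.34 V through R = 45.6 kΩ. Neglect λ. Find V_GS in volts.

V_GS = 0.612 V

With gate tied to drain, V_GS = V_DS ≥ V_GS − V_th, so the device is in saturation.
k_n = μ_nC_ox · (W/L) = 4.296 mA/V².
KCL at the drain: ½ k_n (V_GS − V_th)² = (V_DD − V_GS)/R.
Let x = V_GS − 0.35. Then 97.9 x² + x − 6.99 = 0, giving x = 0.262 V (positive root), so V_GS = 0.612 V.
I_D = (V_DD − V_GS)/R = (7.34 − 0.612) / 45.6 = 0.148 mA.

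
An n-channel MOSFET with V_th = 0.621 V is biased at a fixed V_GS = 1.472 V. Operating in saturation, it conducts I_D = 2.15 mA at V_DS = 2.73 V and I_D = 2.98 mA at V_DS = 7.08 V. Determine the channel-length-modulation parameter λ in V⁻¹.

λ = 0.117 V⁻¹

With V_GS fixed, I_D ∝ (1 + λ V_DS) in saturation, so I_D2/I_D1 = (1 + λ V_DS2)/(1 + λ V_DS1).
2.98/2.15 = 1.386 = (1 + 7.08 λ)/(1 + 2.73 λ).
Solving: λ (I_D1 V_DS2 − I_D2 V_DS1) = I_D2 − I_D1, so λ = (2.98 − 2.15) / (2.15 × 7.08 − 2.98 × 2.73) = 0.83 / 7.09 = 0.117 V⁻¹.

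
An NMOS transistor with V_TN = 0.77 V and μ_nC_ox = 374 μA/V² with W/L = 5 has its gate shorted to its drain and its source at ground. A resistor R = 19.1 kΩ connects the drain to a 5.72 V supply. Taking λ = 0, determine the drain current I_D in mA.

I_D = 0.233 mA

With gate tied to drain, V_GS = V_DS ≥ V_GS − V_TN, so the device is in saturation.
k_n = μ_nC_ox · (W/L) = 1.87 mA/V².
KCL at the drain: ½ k_n (V_GS − V_TN)² = (V_DD − V_GS)/R.
Let x = V_GS − 0.77. Then 17.9 x² + x − 4.95 = 0, giving x = 0.499 V (positive root), so V_GS = 1.27 V.
I_D = (V_DD − V_GS)/R = (5.72 − 1.27) / 19.1 = 0.233 mA.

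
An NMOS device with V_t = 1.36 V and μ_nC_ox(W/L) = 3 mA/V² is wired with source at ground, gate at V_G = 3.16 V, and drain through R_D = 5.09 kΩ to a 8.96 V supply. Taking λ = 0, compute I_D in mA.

I_D = 1.69 mA

V_GS = V_G = 3.16 V, so V_ov = 3.16 − 1.36 = 1.8 V.
Assume saturation: I_D = ½ k_n V_ov² = 0.5 × 3 × 1.8² = 4.86 mA, giving V_DS = V_DD − I_D R_D = 8.96 − 4.86 × 5.09 = -15.8 V.
But -15.8 V < V_ov = 1.8 V, so the device is actually in triode.
In triode I_D = k_n[V_ov V_DS − ½ V_DS²] and I_D = (V_DD − V_DS)/R_D. Equating: 7.63 V_DS² − 28.49 V_DS + 8.96 = 0, giving V_DS = 0.347 V (the root below V_ov).
I_D = (8.96 − 0.347) / 5.09 = 1.69 mA.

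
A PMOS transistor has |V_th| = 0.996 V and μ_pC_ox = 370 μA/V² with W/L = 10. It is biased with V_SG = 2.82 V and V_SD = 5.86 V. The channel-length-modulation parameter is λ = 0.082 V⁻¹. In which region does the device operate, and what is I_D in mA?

Saturation; I_D = 9.11 mA

k_p = μ_pC_ox · (W/L) = 3.7 mA/V².
V_ov = V_SG − |V_th| = 2.82 − 0.996 = 1.82 V.
Since V_SD = 5.86 V ≥ V_ov = 1.82 V, the device is in saturation.
I_D = ½ k_p V_ov² (1 + λ V_SD) = 0.5 × 3.7 × 1.82² × (1 + 0.082 × 5.86) = 9.11 mA.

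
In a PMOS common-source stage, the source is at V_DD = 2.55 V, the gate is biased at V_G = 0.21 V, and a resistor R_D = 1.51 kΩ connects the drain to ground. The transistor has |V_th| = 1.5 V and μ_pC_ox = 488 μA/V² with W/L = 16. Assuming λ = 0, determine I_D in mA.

I_D = 1.51 mA

V_SG = V_DD − V_G = 2.55 − 0.21 = 2.34 V, so V_ov = 2.34 − 1.5 = 0.84 V.
k_p = μ_pC_ox · (W/L) = 7.808 mA/V².
Assume saturation: I_D = ½ k_p V_ov² = 0.5 × 7.808 × 0.84² = 2.75 mA, giving V_SD = V_DD − I_D R_D = 2.55 − 2.75 × 1.51 = -1.61 V.
But -1.61 V < V_ov = 0.84 V, so the device is actually in triode.
In triode I_D = k_p[V_ov V_SD − ½ V_SD²] and I_D = (V_DD − V_SD)/R_D. Equating: 5.9 V_SD² − 10.9 V_SD + 2.55 = 0, giving V_SD = 0.275 V (the root below V_ov).
I_D = (2.55 − 0.275) / 1.51 = 1.51 mA.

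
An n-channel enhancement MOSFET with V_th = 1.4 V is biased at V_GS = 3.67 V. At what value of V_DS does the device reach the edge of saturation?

V_DS,sat = 2.27 V

The boundary between triode and saturation is V_DS = V_GS − V_th = V_ov.
V_ov = 3.67 − 1.4 = 2.27 V.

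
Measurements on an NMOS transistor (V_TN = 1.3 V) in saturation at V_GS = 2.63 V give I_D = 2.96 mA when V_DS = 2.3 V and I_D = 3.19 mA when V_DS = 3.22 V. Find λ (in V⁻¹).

λ = 0.105 V⁻¹

With V_GS fixed, I_D ∝ (1 + λ V_DS) in saturation, so I_D2/I_D1 = (1 + λ V_DS2)/(1 + λ V_DS1).
3.19/2.96 = 1.078 = (1 + 3.22 λ)/(1 + 2.3 λ).
Solving: λ (I_D1 V_DS2 − I_D2 V_DS1) = I_D2 − I_D1, so λ = (3.19 − 2.96) / (2.96 × 3.22 − 3.19 × 2.3) = 0.23 / 2.19 = 0.105 V⁻¹.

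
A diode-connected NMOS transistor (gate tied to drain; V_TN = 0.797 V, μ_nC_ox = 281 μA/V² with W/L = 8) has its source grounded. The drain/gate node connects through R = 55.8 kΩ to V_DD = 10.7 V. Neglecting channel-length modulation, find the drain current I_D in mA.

With gate tied to drain, V_GS = V_DS ≥ V_GS − V_TN, so the device is in saturation.
k_n = μ_nC_ox · (W/L) = 2.248 mA/V².
KCL at the drain: ½ k_n (V_GS − V_TN)² = (V_DD − V_GS)/R.
Let x = V_GS − 0.797. Then 62.7 x² + x − 9.903 = 0, giving x = 0.389 V (positive root), so V_GS = 1.19 V.
I_D = (V_DD − V_GS)/R = (10.7 − 1.19) / 55.8 = 0.17 mA.

I_D = 0.170 mA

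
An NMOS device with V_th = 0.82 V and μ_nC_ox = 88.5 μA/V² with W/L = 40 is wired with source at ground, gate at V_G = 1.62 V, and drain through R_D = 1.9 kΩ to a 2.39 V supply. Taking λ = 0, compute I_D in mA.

I_D = 0.988 mA

V_GS = V_G = 1.62 V, so V_ov = 1.62 − 0.82 = 0.8 V.
k_n = μ_nC_ox · (W/L) = 3.54 mA/V².
Assume saturation: I_D = ½ k_n V_ov² = 0.5 × 3.54 × 0.8² = 1.13 mA, giving V_DS = V_DD − I_D R_D = 2.39 − 1.13 × 1.9 = 0.238 V.
But 0.238 V < V_ov = 0.8 V, so the device is actually in triode.
In triode I_D = k_n[V_ov V_DS − ½ V_DS²] and I_D = (V_DD − V_DS)/R_D. Equating: 3.36 V_DS² − 6.381 V_DS + 2.39 = 0, giving V_DS = 0.514 V (the root below V_ov).
I_D = (2.39 − 0.514) / 1.9 = 0.988 mA.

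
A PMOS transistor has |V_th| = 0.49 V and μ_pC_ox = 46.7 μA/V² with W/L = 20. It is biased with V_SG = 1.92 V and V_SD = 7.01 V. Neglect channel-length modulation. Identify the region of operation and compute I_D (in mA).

k_p = μ_pC_ox · (W/L) = 0.934 mA/V².
V_ov = V_SG − |V_th| = 1.92 − 0.49 = 1.43 V.
Since V_SD = 7.01 V ≥ V_ov = 1.43 V, the device is in saturation.
I_D = ½ k_p V_ov² = 0.5 × 0.934 × 1.43² = 0.955 mA.

Saturation; I_D = 0.955 mA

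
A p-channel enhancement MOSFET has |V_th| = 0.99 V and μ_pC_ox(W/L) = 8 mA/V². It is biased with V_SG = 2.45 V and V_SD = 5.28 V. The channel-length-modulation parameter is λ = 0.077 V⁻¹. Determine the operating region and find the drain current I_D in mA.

V_ov = V_SG − |V_th| = 2.45 − 0.99 = 1.46 V.
Since V_SD = 5.28 V ≥ V_ov = 1.46 V, the device is in saturation.
I_D = ½ k_p V_ov² (1 + λ V_SD) = 0.5 × 8 × 1.46² × (1 + 0.077 × 5.28) = 12 mA.

Saturation; I_D = 12.0 mA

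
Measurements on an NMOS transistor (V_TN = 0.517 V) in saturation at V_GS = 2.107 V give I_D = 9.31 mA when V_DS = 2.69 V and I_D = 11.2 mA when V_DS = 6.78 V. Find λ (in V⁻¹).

With V_GS fixed, I_D ∝ (1 + λ V_DS) in saturation, so I_D2/I_D1 = (1 + λ V_DS2)/(1 + λ V_DS1).
11.2/9.31 = 1.203 = (1 + 6.78 λ)/(1 + 2.69 λ).
Solving: λ (I_D1 V_DS2 − I_D2 V_DS1) = I_D2 − I_D1, so λ = (11.2 − 9.31) / (9.31 × 6.78 − 11.2 × 2.69) = 1.89 / 33 = 0.0573 V⁻¹.

λ = 0.0573 V⁻¹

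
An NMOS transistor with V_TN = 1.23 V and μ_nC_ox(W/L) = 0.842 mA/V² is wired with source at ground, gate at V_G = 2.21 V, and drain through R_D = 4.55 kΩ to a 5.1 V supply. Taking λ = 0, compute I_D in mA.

V_GS = V_G = 2.21 V, so V_ov = 2.21 − 1.23 = 0.98 V.
Assume saturation: I_D = ½ k_n V_ov² = 0.5 × 0.842 × 0.98² = 0.404 mA, giving V_DS = V_DD − I_D R_D = 5.1 − 0.404 × 4.55 = 3.26 V.
V_DS = 3.26 V ≥ V_ov = 0.98 V, confirming saturation.

I_D = 0.404 mA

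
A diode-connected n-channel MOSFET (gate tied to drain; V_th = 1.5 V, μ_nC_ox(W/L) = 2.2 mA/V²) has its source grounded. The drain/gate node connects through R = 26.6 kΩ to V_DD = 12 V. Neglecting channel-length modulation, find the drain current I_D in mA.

I_D = 0.373 mA

With gate tied to drain, V_GS = V_DS ≥ V_GS − V_th, so the device is in saturation.
KCL at the drain: ½ k_n (V_GS − V_th)² = (V_DD − V_GS)/R.
Let x = V_GS − 1.5. Then 29.3 x² + x − 10.5 = 0, giving x = 0.582 V (positive root), so V_GS = 2.08 V.
I_D = (V_DD − V_GS)/R = (12 − 2.08) / 26.6 = 0.373 mA.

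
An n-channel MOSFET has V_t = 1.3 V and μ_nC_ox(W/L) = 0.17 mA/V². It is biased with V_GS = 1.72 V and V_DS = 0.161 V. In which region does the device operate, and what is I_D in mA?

V_ov = V_GS − V_t = 1.72 − 1.3 = 0.42 V.
Since V_DS = 0.161 V < V_ov = 0.42 V, the device is in the triode region.
I_D = k_n [V_ov · V_DS − ½ V_DS²] = 0.17 × [0.42 × 0.161 − 0.5 × 0.161²] = 0.00929 mA.

Triode; I_D = 0.00929 mA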